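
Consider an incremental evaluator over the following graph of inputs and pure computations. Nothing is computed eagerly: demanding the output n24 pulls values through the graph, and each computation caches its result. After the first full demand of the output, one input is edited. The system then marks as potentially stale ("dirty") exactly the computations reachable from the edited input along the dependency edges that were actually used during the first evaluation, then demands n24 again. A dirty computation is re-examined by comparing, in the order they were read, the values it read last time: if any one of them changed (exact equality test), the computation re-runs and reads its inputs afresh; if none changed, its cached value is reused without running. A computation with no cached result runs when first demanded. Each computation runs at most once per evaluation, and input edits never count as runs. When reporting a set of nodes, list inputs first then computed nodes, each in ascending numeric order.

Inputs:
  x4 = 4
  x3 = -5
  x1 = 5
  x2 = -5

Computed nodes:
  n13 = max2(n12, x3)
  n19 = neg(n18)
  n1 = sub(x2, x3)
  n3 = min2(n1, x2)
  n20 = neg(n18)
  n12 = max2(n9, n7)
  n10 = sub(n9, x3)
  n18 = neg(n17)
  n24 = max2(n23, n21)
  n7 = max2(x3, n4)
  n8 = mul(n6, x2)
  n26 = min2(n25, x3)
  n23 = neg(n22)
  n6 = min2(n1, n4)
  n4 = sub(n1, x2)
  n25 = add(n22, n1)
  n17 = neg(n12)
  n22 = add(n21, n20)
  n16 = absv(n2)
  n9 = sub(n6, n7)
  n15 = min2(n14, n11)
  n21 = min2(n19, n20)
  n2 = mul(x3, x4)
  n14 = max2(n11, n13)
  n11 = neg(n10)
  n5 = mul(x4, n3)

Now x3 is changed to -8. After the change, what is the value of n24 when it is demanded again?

n24 now evaluates to 16.

Initial pass — values computed on the first demand:
  n1 = sub(-5, -5) = 0
  n4 = sub(0, -5) = 5
  n6 = min2(0, 5) = 0
  n7 = max2(-5, 5) = 5
  n9 = sub(0, 5) = -5
  n12 = max2(-5, 5) = 5
  n17 = neg(5) = -5
  n18 = neg(-5) = 5
  n19 = neg(5) = -5
  n20 = neg(5) = -5
  n21 = min2(-5, -5) = -5
  n22 = add(-5, -5) = -10
  n23 = neg(-10) = 10
  n24 = max2(10, -5) = 10

Second demand — change propagation:
  n1: re-runs because x3 -5->-8; new result 3.
  n4: re-runs because n1 0->3; new result 8.
  n6: re-runs because n1 0->3; n4 5->8; new result 3.
  n7: re-runs because x3 -5->-8; n4 5->8; new result 8.
  n9: re-runs because n6 0->3; n7 5->8; new result -5 (unchanged).
  n12: re-runs because n7 5->8; new result 8.
  n17: re-runs because n12 5->8; new result -8.
  n18: re-runs because n17 -5->-8; new result 8.
  n19: re-runs because n18 5->8; new result -8.
  n20: re-runs because n18 5->8; new result -8.
  n21: re-runs because n19 -5->-8; n20 -5->-8; new result -8.
  n22: re-runs because n21 -5->-8; n20 -5->-8; new result -16.
  n23: re-runs because n22 -10->-16; new result 16.
  n24: re-runs because n23 10->16; n21 -5->-8; new result 16.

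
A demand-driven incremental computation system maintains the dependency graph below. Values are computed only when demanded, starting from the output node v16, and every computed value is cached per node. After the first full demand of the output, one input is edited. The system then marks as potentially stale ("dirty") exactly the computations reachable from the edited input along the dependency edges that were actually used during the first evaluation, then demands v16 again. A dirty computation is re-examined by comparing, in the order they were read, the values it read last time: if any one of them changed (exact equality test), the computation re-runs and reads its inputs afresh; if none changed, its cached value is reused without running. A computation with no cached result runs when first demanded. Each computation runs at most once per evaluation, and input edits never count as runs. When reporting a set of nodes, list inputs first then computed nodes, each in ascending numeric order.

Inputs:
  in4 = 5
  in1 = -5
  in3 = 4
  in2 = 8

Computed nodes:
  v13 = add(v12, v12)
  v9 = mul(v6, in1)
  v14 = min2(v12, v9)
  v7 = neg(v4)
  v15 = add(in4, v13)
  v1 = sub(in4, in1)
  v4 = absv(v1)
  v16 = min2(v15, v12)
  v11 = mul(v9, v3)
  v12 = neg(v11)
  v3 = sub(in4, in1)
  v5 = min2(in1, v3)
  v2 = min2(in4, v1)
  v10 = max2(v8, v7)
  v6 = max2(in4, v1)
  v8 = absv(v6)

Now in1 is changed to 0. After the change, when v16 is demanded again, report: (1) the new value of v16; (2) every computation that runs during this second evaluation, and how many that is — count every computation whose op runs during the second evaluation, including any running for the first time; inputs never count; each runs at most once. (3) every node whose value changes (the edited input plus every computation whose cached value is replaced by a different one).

New value of v16: 0.
Computations that run: v1, v3, v6, v9, v11, v12, v13, v15, v16 — 9 in total.
Values that change: in1, v1, v3, v6, v9, v11, v12, v13, v15, v16.

First evaluation (everything demanded from the output):
  v1 = sub(5, -5) = 10
  v3 = sub(5, -5) = 10
  v6 = max2(5, 10) = 10
  v9 = mul(10, -5) = -50
  v11 = mul(-50, 10) = -500
  v12 = neg(-500) = 500
  v13 = add(500, 500) = 1000
  v15 = add(5, 1000) = 1005
  v16 = min2(1005, 500) = 500

Propagation after the edit:
  v1: runs — in1 -5->0; result 5.
  v3: runs — in1 -5->0; result 5.
  v6: runs — v1 10->5; result 5.
  v9: runs — v6 10->5; in1 -5->0; result 0.
  v11: runs — v9 -50->0; v3 10->5; result 0.
  v12: runs — v11 -500->0; result 0.
  v13: runs — v12 500->0; v12 500->0; result 0.
  v15: runs — v13 1000->0; result 5.
  v16: runs — v15 1005->5; v12 500->0; result 0.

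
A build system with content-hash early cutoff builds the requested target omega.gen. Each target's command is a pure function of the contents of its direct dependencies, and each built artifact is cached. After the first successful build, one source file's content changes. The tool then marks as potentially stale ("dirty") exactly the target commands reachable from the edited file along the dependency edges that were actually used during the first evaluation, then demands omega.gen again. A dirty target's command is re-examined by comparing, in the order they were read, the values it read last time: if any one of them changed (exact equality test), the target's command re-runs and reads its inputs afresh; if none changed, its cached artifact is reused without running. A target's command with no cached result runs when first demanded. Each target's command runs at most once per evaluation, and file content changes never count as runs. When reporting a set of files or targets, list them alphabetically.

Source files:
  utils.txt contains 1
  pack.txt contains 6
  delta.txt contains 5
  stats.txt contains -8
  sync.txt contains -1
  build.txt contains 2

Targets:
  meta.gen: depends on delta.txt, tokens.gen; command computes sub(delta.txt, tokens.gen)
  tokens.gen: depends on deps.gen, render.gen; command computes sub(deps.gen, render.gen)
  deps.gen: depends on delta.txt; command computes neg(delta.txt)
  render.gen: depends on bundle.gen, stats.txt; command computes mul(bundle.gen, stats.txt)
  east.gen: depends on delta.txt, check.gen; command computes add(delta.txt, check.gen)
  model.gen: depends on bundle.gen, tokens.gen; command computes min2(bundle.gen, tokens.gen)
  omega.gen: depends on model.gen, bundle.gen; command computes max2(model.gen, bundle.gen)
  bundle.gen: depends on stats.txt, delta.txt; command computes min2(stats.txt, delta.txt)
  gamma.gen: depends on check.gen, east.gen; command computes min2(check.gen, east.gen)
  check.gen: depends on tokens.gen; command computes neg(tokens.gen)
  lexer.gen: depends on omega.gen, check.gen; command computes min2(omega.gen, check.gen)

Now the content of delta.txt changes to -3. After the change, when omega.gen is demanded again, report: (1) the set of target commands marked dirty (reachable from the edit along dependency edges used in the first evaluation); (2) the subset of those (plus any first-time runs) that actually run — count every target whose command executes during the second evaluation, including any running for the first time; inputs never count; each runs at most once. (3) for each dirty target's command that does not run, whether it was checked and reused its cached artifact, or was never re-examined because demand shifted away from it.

First evaluation (everything demanded from the output):
  bundle.gen = min2(-8, 5) = -8
  deps.gen = neg(5) = -5
  render.gen = mul(-8, -8) = 64
  tokens.gen = sub(-5, 64) = -69
  model.gen = min2(-8, -69) = -69
  omega.gen = max2(-69, -8) = -8

Propagation after the edit:
  bundle.gen: runs — delta.txt 5->-3; result -8 (same value as before).
  deps.gen: runs — delta.txt 5->-3; result 3.
  render.gen: checked — values it read are unchanged (bundle.gen unchanged, stats.txt unchanged); reused cached 64 without running.
  tokens.gen: runs — deps.gen -5->3; result -61.
  model.gen: runs — tokens.gen -69->-61; result -61.
  omega.gen: runs — model.gen -69->-61; result -8 (same value as before).

Key observation: the cutoff stops propagation at render.gen — its inputs' values are unchanged, so it reuses its cache.

Marked dirty: bundle.gen, deps.gen, model.gen, omega.gen, render.gen, tokens.gen.
Target commands that run: bundle.gen, deps.gen, model.gen, omega.gen, tokens.gen — 5 in total.
Checked but reused from cache: render.gen.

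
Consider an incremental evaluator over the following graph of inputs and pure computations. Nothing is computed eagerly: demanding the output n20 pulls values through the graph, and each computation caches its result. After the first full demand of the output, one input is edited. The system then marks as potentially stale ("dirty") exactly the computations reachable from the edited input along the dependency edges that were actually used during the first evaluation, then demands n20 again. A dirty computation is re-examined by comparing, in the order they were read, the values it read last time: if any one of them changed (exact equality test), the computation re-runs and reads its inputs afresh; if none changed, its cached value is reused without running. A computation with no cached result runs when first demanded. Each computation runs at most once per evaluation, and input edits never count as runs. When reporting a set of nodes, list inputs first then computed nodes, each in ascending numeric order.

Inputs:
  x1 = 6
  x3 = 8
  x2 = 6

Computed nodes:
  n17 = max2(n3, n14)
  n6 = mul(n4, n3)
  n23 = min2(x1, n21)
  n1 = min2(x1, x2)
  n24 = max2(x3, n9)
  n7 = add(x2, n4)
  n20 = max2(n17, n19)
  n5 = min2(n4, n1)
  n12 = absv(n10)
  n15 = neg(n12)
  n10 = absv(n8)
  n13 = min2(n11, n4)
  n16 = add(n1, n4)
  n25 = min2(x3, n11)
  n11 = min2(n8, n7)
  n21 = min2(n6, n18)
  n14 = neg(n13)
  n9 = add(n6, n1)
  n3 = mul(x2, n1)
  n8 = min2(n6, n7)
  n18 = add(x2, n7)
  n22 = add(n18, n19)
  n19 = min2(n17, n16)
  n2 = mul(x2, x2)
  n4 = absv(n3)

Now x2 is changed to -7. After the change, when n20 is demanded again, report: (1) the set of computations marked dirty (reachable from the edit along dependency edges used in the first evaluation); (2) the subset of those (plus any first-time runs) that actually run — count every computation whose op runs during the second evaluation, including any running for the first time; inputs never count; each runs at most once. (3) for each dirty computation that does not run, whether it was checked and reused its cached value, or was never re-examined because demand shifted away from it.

Dirty set: n1, n3, n4, n6, n7, n8, n11, n13, n14, n16, n17, n19, n20.
Run set: n1, n3, n4, n6, n7, n8, n13, n14, n16, n17, n19, n20 (12 run).
Re-examined without running (cache reused): n11.
The important point: at n11 every value read last time is unchanged, so the dirty flag clears without a run.

Initial pass — values computed on the first demand:
  n1 = min2(6, 6) = 6
  n3 = mul(6, 6) = 36
  n4 = absv(36) = 36
  n6 = mul(36, 36) = 1296
  n7 = add(6, 36) = 42
  n8 = min2(1296, 42) = 42
  n11 = min2(42, 42) = 42
  n13 = min2(42, 36) = 36
  n14 = neg(36) = -36
  n16 = add(6, 36) = 42
  n17 = max2(36, -36) = 36
  n19 = min2(36, 42) = 36
  n20 = max2(36, 36) = 36

Second demand — change propagation:
  n1: re-runs because x2 6->-7; new result -7.
  n3: re-runs because x2 6->-7; n1 6->-7; new result 49.
  n4: re-runs because n3 36->49; new result 49.
  n6: re-runs because n4 36->49; n3 36->49; new result 2401.
  n7: re-runs because x2 6->-7; n4 36->49; new result 42 (unchanged).
  n8: re-runs because n6 1296->2401; new result 42 (unchanged).
  n11: re-examined; everything it read last time is the same (n8 unchanged, n7 unchanged) — cache 42 kept, no run.
  n13: re-runs because n4 36->49; new result 42.
  n14: re-runs because n13 36->42; new result -42.
  n16: re-runs because n1 6->-7; n4 36->49; new result 42 (unchanged).
  n17: re-runs because n3 36->49; n14 -36->-42; new result 49.
  n19: re-runs because n17 36->49; new result 42.
  n20: re-runs because n17 36->49; n19 36->42; new result 49.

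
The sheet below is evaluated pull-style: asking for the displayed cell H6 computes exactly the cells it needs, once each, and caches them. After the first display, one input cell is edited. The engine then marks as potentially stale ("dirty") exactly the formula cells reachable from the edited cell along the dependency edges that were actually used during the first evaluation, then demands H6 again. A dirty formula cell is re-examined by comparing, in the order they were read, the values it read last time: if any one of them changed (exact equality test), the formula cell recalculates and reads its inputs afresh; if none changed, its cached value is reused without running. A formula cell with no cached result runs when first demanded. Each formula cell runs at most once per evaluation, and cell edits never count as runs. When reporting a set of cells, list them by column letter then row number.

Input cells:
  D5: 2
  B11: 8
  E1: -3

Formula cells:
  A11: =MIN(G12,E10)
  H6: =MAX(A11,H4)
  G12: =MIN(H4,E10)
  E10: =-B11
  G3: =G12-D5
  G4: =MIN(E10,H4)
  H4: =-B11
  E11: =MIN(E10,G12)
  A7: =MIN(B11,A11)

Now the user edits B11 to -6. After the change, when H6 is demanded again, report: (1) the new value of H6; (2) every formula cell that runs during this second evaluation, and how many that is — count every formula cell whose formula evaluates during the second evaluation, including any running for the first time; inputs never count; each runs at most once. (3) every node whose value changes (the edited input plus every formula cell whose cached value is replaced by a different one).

Demanding H6 again yields 6.
5 formula cells run: A11, E10, G12, H4, H6.
The nodes whose values change: A11, B11, E10, G12, H4, H6.

First demand of the output computes:
  E10 = -(8) = -8
  H4 = -(8) = -8
  G12 = MIN(-8, -8) = -8
  A11 = MIN(-8, -8) = -8
  H6 = MAX(-8, -8) = -8

After the edit, cleaning proceeds:
  E10: a read changed (B11 8->-6) — executes, giving 6.
  H4: a read changed (B11 8->-6) — executes, giving 6.
  G12: a read changed (H4 -8->6; E10 -8->6) — executes, giving 6.
  A11: a read changed (G12 -8->6; E10 -8->6) — executes, giving 6.
  H6: a read changed (A11 -8->6; H4 -8->6) — executes, giving 6.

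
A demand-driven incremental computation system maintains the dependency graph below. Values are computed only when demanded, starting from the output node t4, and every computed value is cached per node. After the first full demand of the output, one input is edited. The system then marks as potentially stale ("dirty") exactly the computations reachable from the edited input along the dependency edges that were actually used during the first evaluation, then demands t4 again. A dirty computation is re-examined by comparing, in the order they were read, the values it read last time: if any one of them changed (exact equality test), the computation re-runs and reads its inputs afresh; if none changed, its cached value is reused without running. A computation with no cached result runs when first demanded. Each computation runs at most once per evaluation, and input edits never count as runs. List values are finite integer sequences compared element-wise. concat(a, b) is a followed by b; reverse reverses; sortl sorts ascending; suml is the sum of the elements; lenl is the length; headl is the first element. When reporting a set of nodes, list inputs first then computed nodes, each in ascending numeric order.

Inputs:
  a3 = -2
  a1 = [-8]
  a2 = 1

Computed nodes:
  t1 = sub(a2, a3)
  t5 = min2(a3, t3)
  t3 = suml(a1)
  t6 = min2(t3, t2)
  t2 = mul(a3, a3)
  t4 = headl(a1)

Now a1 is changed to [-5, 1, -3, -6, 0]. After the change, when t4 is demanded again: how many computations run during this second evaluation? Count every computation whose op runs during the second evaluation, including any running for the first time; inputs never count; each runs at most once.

First evaluation (everything demanded from the output):
  t4 = headl([-8]) = -8

Propagation after the edit:
  t4: runs — a1 [-8]->[-5, 1, -3, -6, 0]; result -5.

Computations that run: t4 — 1 in total.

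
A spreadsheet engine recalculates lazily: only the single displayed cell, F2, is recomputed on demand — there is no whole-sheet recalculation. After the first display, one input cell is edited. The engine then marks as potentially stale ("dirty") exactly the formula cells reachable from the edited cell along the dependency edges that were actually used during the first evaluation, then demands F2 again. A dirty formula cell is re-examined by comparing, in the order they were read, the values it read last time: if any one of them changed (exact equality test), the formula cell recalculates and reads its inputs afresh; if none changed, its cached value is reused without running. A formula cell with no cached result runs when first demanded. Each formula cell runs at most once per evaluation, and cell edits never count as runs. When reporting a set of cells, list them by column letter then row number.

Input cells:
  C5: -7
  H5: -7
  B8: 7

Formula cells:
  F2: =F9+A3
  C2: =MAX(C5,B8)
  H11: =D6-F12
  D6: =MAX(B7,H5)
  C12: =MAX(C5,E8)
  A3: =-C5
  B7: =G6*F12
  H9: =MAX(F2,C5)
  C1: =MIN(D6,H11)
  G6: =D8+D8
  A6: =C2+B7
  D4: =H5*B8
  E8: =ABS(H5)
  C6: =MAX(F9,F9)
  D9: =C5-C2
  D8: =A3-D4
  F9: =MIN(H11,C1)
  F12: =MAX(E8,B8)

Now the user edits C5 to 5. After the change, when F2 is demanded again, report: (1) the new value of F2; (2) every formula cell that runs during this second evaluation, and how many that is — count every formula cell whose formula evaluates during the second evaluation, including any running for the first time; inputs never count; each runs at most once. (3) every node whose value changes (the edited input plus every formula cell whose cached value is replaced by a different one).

First evaluation (everything demanded from the output):
  A3 = -(-7) = 7
  D4 = -7 * 7 = -49
  D8 = 7 - -49 = 56
  E8 = ABS(-7) = 7
  F12 = MAX(7, 7) = 7
  G6 = 56 + 56 = 112
  B7 = 112 * 7 = 784
  D6 = MAX(784, -7) = 784
  H11 = 784 - 7 = 777
  C1 = MIN(784, 777) = 777
  F9 = MIN(777, 777) = 777
  F2 = 777 + 7 = 784

Propagation after the edit:
  A3: runs — C5 -7->5; result -5.
  D8: runs — A3 7->-5; result 44.
  G6: runs — D8 56->44; D8 56->44; result 88.
  B7: runs — G6 112->88; result 616.
  D6: runs — B7 784->616; result 616.
  H11: runs — D6 784->616; result 609.
  C1: runs — D6 784->616; H11 777->609; result 609.
  F9: runs — H11 777->609; C1 777->609; result 609.
  F2: runs — F9 777->609; A3 7->-5; result 604.

New value of F2: 604.
Formula cells that run: A3, B7, C1, D6, D8, F2, F9, G6, H11 — 9 in total.
Values that change: A3, B7, C1, C5, D6, D8, F2, F9, G6, H11.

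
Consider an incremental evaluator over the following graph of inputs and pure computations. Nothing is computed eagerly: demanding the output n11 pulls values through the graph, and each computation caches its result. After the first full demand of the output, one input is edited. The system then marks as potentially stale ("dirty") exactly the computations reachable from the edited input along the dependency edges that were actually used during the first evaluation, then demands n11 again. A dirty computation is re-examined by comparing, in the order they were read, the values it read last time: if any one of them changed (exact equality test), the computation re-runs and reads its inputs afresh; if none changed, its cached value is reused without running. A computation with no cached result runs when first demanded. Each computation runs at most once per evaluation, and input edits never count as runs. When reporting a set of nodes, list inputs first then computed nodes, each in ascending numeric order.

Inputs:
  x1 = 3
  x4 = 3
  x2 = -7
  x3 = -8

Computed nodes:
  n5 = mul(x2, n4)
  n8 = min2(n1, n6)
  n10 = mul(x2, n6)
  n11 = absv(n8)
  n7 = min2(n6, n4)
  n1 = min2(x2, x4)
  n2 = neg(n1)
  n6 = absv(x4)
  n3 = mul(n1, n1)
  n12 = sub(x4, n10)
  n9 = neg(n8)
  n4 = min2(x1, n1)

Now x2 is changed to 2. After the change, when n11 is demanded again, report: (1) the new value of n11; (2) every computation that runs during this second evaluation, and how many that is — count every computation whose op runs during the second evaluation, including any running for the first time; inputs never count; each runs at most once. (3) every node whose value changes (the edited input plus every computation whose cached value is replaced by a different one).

Initial pass — values computed on the first demand:
  n1 = min2(-7, 3) = -7
  n6 = absv(3) = 3
  n8 = min2(-7, 3) = -7
  n11 = absv(-7) = 7

Second demand — change propagation:
  n1: re-runs because x2 -7->2; new result 2.
  n8: re-runs because n1 -7->2; new result 2.
  n11: re-runs because n8 -7->2; new result 2.

n11 now evaluates to 2.
Run set: n1, n8, n11 (3 run).
Changed values: x2, n1, n8, n11.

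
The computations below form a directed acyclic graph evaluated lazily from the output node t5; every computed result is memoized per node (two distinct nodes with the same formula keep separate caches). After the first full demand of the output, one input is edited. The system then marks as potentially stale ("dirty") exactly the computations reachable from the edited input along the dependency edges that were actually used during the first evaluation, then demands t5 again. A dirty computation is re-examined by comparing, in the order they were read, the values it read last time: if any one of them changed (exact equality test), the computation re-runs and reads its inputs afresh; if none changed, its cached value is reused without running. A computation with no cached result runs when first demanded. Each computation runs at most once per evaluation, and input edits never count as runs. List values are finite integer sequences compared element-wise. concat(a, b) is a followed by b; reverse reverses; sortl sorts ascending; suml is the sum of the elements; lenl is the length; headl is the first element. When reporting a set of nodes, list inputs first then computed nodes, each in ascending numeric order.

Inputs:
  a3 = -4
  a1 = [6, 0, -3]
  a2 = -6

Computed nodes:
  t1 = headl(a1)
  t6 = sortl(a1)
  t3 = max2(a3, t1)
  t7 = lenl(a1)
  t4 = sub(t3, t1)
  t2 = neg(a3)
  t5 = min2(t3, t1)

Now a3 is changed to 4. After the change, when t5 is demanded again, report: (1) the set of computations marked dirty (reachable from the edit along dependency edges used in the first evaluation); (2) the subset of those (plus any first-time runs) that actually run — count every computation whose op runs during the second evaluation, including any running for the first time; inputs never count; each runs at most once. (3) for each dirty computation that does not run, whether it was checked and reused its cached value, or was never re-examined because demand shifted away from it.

The edit dirties: t3, t5.
1 computations run: t3.
Cache hits after checking: t5.
Note the absorption at t3: it re-runs yet its value is the same, leaving the output's value untouched.

First demand of the output computes:
  t1 = headl([6, 0, -3]) = 6
  t3 = max2(-4, 6) = 6
  t5 = min2(6, 6) = 6

After the edit, cleaning proceeds:
  t3: a read changed (a3 -4->4) — executes, giving 6 — identical to its old value.
  t5: dirty, but its reads are unchanged (t3 unchanged, t1 unchanged); cached 6 stands.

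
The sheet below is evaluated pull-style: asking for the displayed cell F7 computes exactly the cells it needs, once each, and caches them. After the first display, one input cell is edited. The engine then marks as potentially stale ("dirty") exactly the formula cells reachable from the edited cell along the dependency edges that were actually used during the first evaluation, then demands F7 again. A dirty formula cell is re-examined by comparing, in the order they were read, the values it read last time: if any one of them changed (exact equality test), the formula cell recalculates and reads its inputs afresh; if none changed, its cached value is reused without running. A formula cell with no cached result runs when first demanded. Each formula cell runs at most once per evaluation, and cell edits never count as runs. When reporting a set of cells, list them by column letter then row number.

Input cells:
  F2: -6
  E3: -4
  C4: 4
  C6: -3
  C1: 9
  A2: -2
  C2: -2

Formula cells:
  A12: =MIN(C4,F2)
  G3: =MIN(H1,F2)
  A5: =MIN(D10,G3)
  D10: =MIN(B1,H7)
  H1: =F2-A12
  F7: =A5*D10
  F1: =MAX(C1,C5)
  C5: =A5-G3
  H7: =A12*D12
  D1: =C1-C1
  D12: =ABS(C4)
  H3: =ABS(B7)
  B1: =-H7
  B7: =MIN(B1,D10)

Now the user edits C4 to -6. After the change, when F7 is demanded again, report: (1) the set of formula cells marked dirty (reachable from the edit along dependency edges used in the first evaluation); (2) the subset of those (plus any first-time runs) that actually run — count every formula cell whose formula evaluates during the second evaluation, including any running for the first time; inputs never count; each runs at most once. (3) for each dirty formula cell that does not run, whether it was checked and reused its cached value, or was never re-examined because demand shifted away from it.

The edit dirties: A5, A12, B1, D10, D12, F7, G3, H1, H7.
7 formula cells run: A5, A12, B1, D10, D12, F7, H7.
Cache hits after checking: G3, H1.
Note where the cutoff bites: H1 is checked, finds nothing changed, and keeps its cache.

First demand of the output computes:
  A12 = MIN(4, -6) = -6
  D12 = ABS(4) = 4
  H1 = -6 - -6 = 0
  G3 = MIN(0, -6) = -6
  H7 = -6 * 4 = -24
  B1 = -(-24) = 24
  D10 = MIN(24, -24) = -24
  A5 = MIN(-24, -6) = -24
  F7 = -24 * -24 = 576

After the edit, cleaning proceeds:
  A12: a read changed (C4 4->-6) — executes, giving -6 — identical to its old value.
  D12: a read changed (C4 4->-6) — executes, giving 6.
  H1: dirty, but its reads are unchanged (F2 unchanged, A12 unchanged); cached 0 stands.
  G3: dirty, but its reads are unchanged (H1 unchanged, F2 unchanged); cached -6 stands.
  H7: a read changed (D12 4->6) — executes, giving -36.
  B1: a read changed (H7 -24->-36) — executes, giving 36.
  D10: a read changed (B1 24->36; H7 -24->-36) — executes, giving -36.
  A5: a read changed (D10 -24->-36) — executes, giving -36.
  F7: a read changed (A5 -24->-36; D10 -24->-36) — executes, giving 1296.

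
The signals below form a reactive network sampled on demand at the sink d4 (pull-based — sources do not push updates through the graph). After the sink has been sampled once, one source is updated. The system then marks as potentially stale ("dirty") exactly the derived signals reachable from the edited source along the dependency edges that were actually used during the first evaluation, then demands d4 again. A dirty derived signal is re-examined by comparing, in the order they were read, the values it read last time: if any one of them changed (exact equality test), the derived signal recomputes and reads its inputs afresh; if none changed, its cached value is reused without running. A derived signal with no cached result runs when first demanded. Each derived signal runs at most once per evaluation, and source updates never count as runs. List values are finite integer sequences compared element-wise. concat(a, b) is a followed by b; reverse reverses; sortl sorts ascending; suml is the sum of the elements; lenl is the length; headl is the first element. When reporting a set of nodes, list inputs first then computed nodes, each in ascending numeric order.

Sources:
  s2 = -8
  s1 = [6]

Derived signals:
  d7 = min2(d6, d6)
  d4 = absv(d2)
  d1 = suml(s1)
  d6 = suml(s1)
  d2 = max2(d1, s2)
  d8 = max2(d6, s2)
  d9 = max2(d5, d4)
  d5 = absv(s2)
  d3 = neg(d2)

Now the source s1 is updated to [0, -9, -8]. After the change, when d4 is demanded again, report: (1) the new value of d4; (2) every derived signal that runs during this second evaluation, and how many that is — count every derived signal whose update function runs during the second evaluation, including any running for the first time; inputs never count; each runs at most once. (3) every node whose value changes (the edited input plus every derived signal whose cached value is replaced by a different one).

d4 now evaluates to 8.
Run set: d1, d2, d4 (3 run).
Changed values: s1, d1, d2, d4.

Initial pass — values computed on the first demand:
  d1 = suml([6]) = 6
  d2 = max2(6, -8) = 6
  d4 = absv(6) = 6

Second demand — change propagation:
  d1: re-runs because s1 [6]->[0, -9, -8]; new result -17.
  d2: re-runs because d1 6->-17; new result -8.
  d4: re-runs because d2 6->-8; new result 8.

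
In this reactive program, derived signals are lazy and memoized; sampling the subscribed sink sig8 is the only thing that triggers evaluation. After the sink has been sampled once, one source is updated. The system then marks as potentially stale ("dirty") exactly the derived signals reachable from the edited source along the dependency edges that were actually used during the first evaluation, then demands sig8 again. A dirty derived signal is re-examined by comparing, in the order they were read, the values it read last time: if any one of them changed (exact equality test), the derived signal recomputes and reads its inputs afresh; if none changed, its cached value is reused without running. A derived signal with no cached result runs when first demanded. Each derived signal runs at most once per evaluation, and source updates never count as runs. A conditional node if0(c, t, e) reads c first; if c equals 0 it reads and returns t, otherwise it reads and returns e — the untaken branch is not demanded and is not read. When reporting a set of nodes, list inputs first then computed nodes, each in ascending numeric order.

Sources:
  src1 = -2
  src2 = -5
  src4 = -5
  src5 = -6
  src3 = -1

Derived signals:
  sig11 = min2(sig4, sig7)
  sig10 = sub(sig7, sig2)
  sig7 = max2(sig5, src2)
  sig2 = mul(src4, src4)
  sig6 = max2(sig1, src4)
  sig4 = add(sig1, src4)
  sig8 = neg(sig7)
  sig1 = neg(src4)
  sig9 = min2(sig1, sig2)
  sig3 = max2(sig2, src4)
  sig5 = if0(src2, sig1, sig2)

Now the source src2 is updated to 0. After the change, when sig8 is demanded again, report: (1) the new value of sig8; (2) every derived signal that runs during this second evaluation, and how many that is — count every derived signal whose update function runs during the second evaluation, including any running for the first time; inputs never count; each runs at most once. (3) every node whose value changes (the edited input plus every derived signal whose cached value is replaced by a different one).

Demanding sig8 again yields -5.
4 derived signals run: sig1, sig5, sig7, sig8.
The nodes whose values change: src2, sig5, sig7, sig8.
Note the branch switch — sig1 had no cache and runs now for the first time.

First demand of the output computes:
  sig2 = mul(-5, -5) = 25
  sig5 = if0(src2=-5 -> else branch sig2) = 25
  sig7 = max2(25, -5) = 25
  sig8 = neg(25) = -25

After the edit, cleaning proceeds:
  sig1: had never run; runs now, result 5.
  sig5: a read changed (src2 -5->0) — executes, giving 5.
  sig7: a read changed (sig5 25->5; src2 -5->0) — executes, giving 5.
  sig8: a read changed (sig7 25->5) — executes, giving -5.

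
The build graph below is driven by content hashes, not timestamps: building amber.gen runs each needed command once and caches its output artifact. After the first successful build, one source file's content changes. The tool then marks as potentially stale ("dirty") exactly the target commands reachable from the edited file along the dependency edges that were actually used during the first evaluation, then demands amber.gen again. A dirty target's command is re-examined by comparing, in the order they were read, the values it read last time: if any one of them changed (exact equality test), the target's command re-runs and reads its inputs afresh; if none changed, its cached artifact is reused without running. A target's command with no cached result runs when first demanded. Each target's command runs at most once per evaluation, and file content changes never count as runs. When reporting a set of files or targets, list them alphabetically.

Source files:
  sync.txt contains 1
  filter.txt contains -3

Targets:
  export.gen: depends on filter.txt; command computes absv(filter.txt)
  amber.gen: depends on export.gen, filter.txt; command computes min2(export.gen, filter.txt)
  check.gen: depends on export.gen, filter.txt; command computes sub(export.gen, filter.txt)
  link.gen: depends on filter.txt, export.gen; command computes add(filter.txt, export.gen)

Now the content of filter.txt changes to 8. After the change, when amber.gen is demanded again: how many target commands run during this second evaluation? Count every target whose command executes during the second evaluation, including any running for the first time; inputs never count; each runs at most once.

Initial pass — values computed on the first demand:
  export.gen = absv(-3) = 3
  amber.gen = min2(3, -3) = -3

Second demand — change propagation:
  export.gen: re-runs because filter.txt -3->8; new result 8.
  amber.gen: re-runs because export.gen 3->8; filter.txt -3->8; new result 8.

Run set: amber.gen, export.gen (2 run).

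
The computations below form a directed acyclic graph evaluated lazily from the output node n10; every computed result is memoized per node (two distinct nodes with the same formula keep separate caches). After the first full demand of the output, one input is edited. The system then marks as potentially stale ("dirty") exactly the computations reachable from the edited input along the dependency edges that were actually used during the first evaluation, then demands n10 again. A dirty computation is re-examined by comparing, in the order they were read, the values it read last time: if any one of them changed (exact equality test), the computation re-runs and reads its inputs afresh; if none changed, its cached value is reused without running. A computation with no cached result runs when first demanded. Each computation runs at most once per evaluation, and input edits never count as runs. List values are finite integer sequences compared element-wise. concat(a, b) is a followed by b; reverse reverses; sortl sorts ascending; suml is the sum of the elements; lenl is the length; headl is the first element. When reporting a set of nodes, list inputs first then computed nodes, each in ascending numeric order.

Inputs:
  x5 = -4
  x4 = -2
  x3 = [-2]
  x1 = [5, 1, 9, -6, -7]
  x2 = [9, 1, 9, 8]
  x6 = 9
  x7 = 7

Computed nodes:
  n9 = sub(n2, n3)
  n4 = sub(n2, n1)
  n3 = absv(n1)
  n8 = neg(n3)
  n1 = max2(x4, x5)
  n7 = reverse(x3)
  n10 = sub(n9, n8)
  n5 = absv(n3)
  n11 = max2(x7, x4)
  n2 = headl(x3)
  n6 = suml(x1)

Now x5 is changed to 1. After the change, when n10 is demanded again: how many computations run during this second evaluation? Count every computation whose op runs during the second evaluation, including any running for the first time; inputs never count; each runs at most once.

First demand of the output computes:
  n1 = max2(-2, -4) = -2
  n2 = headl([-2]) = -2
  n3 = absv(-2) = 2
  n8 = neg(2) = -2
  n9 = sub(-2, 2) = -4
  n10 = sub(-4, -2) = -2

After the edit, cleaning proceeds:
  n1: a read changed (x5 -4->1) — executes, giving 1.
  n3: a read changed (n1 -2->1) — executes, giving 1.
  n8: a read changed (n3 2->1) — executes, giving -1.
  n9: a read changed (n3 2->1) — executes, giving -3.
  n10: a read changed (n9 -4->-3; n8 -2->-1) — executes, giving -2 — identical to its old value.

5 computations run: n1, n3, n8, n9, n10.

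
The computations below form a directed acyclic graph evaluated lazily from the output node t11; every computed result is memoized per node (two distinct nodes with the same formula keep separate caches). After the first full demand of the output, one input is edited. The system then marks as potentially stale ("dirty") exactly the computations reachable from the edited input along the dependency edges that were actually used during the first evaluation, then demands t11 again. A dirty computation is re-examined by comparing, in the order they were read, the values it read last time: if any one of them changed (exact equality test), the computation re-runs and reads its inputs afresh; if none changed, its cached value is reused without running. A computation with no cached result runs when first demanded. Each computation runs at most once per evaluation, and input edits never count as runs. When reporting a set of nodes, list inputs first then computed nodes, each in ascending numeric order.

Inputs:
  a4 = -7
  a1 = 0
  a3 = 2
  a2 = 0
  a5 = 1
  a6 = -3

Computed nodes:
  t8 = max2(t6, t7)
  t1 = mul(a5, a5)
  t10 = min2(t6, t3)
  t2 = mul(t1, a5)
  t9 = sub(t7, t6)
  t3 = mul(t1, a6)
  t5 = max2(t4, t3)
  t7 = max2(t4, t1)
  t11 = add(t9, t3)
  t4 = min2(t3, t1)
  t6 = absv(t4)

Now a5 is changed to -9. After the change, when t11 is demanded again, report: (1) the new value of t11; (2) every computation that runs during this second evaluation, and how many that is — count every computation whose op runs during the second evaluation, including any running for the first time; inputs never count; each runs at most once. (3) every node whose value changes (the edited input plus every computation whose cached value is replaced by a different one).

Demanding t11 again yields -405.
7 computations run: t1, t3, t4, t6, t7, t9, t11.
The nodes whose values change: a5, t1, t3, t4, t6, t7, t9, t11.

First demand of the output computes:
  t1 = mul(1, 1) = 1
  t3 = mul(1, -3) = -3
  t4 = min2(-3, 1) = -3
  t6 = absv(-3) = 3
  t7 = max2(-3, 1) = 1
  t9 = sub(1, 3) = -2
  t11 = add(-2, -3) = -5

After the edit, cleaning proceeds:
  t1: a read changed (a5 1->-9; a5 1->-9) — executes, giving 81.
  t3: a read changed (t1 1->81) — executes, giving -243.
  t4: a read changed (t3 -3->-243; t1 1->81) — executes, giving -243.
  t6: a read changed (t4 -3->-243) — executes, giving 243.
  t7: a read changed (t4 -3->-243; t1 1->81) — executes, giving 81.
  t9: a read changed (t7 1->81; t6 3->243) — executes, giving -162.
  t11: a read changed (t9 -2->-162; t3 -3->-243) — executes, giving -405.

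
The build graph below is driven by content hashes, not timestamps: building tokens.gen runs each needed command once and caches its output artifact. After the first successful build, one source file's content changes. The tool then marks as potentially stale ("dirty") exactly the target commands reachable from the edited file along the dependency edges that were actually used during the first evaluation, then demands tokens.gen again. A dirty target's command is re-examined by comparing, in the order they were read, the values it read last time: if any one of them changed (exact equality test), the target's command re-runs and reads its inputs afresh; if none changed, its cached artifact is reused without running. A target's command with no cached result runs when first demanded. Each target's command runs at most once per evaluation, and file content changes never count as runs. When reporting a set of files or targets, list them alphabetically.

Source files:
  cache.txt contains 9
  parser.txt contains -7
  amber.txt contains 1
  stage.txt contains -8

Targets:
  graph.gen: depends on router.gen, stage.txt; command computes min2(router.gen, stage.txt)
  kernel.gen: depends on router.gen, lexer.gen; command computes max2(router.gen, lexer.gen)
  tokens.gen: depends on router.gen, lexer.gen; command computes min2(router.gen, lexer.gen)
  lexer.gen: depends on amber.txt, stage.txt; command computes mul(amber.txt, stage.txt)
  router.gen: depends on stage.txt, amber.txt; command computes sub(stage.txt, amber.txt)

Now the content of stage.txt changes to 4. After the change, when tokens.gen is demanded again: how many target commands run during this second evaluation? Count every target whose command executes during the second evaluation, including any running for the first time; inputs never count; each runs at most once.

Run set: lexer.gen, router.gen, tokens.gen (3 run).

Initial pass — values computed on the first demand:
  lexer.gen = mul(1, -8) = -8
  router.gen = sub(-8, 1) = -9
  tokens.gen = min2(-9, -8) = -9

Second demand — change propagation:
  lexer.gen: re-runs because stage.txt -8->4; new result 4.
  router.gen: re-runs because stage.txt -8->4; new result 3.
  tokens.gen: re-runs because router.gen -9->3; lexer.gen -8->4; new result 3.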